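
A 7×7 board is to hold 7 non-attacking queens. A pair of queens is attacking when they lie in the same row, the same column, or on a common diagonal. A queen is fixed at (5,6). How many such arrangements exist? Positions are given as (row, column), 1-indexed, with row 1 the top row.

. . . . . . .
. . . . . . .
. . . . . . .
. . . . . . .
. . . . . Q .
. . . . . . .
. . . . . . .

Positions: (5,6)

Branch on row 1: col 1 → 1; col 3 → 1; col 4 → 2; col 5 → 1; col 7 → 1.
Sum: 1 + 1 + 2 + 1 + 1 = 6.

6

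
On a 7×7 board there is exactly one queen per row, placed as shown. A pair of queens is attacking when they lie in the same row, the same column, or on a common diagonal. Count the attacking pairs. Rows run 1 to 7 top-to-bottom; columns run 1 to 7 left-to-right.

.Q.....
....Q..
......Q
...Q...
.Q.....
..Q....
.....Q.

3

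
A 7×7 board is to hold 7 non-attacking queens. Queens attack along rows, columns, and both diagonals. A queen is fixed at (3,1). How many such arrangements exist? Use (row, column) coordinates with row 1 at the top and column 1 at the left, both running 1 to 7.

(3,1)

6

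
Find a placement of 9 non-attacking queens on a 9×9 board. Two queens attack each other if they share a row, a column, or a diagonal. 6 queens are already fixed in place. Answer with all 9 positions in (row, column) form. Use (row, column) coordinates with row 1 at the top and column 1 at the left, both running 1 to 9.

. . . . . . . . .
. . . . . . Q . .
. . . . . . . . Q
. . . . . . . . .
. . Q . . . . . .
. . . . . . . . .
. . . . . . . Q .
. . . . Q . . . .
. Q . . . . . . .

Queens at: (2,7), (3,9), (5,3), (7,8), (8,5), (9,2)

(1,4) (2,7) (3,9) (4,6) (5,3) (6,1) (7,8) (8,5) (9,2)

Row 1: attacked by (2,7)→{6,7,8}; (3,9)→{7,9}; (5,3)→{3,7}; (7,8)→{2,8}; (8,5)→{5}; (9,2)→{2}. Safe: 1, 4. Place at column 4.
Row 4: attacked by (1,4)→{1,4,7}; (2,7)→{5,7,9}; (3,9)→{8,9}; (5,3)→{2,3,4}; (7,8)→{5,8}; (8,5)→{1,5,9}; (9,2)→{2,7}. Safe: 6. Place at column 6.
Row 6: attacked by (1,4)→{4,9}; (2,7)→{3,7}; (3,9)→{6,9}; (4,6)→{4,6,8}; (5,3)→{2,3,4}; (7,8)→{7,8,9}; (8,5)→{3,5,7}; (9,2)→{2,5}. Safe: 1. Place at column 1.
Columns [4, 7, 9, 6, 3, 1, 8, 5, 2], r−c [-3, -5, -6, -2, 2, 5, -1, 3, 7], r+c [5, 9, 12, 10, 8, 7, 15, 13, 11] are all distinct, so no two queens attack.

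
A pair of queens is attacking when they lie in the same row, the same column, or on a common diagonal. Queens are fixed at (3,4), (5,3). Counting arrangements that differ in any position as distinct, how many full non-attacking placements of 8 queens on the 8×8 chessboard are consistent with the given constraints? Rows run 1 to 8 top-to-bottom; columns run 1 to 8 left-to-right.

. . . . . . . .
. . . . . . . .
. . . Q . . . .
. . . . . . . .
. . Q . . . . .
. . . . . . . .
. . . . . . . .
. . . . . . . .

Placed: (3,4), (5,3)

Branch on row 1: col 1 → 0; col 5 → 3; col 8 → 0.
Sum: 0 + 3 + 0 = 3.

3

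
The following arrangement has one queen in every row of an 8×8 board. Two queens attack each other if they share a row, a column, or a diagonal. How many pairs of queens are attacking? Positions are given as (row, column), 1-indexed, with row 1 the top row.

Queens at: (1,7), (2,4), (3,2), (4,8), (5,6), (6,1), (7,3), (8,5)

All columns are distinct and no two queens satisfy |Δrow| = |Δcol|, so no pair attacks.

0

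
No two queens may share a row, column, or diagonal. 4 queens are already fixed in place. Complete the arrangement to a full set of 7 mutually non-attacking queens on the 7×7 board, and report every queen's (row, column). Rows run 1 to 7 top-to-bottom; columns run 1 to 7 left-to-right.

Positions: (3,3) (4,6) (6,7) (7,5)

(1,4) (2,1) (3,3) (4,6) (5,2) (6,7) (7,5)

Row 1: attacked by (3,3)→{1,3,5}; (4,6)→{3,6}; (6,7)→{2,7}; (7,5)→{5}. Safe: 4. Place at column 4.
Row 2: attacked by (1,4)→{3,4,5}; (3,3)→{2,3,4}; (4,6)→{4,6}; (6,7)→{3,7}; (7,5)→{5}. Safe: 1. Place at column 1.
Row 5: attacked by (1,4)→{4}; (2,1)→{1,4}; (3,3)→{1,3,5}; (4,6)→{5,6,7}; (6,7)→{6,7}; (7,5)→{3,5,7}. Safe: 2. Place at column 2.
Columns [4, 1, 3, 6, 2, 7, 5], r−c [-3, 1, 0, -2, 3, -1, 2], r+c [5, 3, 6, 10, 7, 13, 12] are all distinct, so no two queens attack.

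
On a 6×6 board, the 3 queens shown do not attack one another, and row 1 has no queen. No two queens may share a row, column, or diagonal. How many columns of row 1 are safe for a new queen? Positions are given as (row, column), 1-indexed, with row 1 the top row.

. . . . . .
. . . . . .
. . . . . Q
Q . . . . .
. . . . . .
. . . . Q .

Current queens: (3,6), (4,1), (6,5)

(3,6) attacks row 1 at column 6 and diagonals 4.
(4,1) attacks row 1 at column 1 and diagonals 4.
(6,5) attacks row 1 at column 5.
Attacked columns: {1, 4, 5, 6}. Safe: {2, 3}.

2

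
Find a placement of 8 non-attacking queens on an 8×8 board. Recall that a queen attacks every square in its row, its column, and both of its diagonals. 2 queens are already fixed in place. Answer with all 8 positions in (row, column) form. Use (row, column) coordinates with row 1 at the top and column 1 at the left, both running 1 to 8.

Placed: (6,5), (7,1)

(1,2) (2,7) (3,3) (4,6) (5,8) (6,5) (7,1) (8,4)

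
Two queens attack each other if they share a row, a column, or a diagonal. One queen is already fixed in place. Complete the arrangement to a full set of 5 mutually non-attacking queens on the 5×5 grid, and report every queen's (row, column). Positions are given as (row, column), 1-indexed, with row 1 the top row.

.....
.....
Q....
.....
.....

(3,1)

(1,2) (2,4) (3,1) (4,3) (5,5)

Row 1: attacked by (3,1)→{1,3}. Safe: 2, 4, 5. Place at column 2.
Row 2: attacked by (1,2)→{1,2,3}; (3,1)→{1,2}. Safe: 4, 5. Place at column 4.
Row 4: attacked by (1,2)→{2,5}; (2,4)→{2,4}; (3,1)→{1,2}. Safe: 3. Place at column 3.
Row 5: attacked by (1,2)→{2}; (2,4)→{1,4}; (3,1)→{1,3}; (4,3)→{2,3,4}. Safe: 5. Place at column 5.
Columns [2, 4, 1, 3, 5], r−c [-1, -2, 2, 1, 0], r+c [3, 6, 4, 7, 10] are all distinct, so no two queens attack.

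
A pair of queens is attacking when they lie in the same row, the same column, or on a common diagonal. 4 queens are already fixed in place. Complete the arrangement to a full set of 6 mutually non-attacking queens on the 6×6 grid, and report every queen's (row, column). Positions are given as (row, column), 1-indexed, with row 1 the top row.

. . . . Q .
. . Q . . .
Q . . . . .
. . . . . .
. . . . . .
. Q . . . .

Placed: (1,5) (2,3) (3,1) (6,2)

(1,5) (2,3) (3,1) (4,6) (5,4) (6,2)

Row 4: attacked by (1,5)→{2,5}; (2,3)→{1,3,5}; (3,1)→{1,2}; (6,2)→{2,4}. Safe: 6. Place at column 6.
Row 5: attacked by (1,5)→{1,5}; (2,3)→{3,6}; (3,1)→{1,3}; (4,6)→{5,6}; (6,2)→{1,2,3}. Safe: 4. Place at column 4.
Columns [5, 3, 1, 6, 4, 2], r−c [-4, -1, 2, -2, 1, 4], r+c [6, 5, 4, 10, 9, 8] are all distinct, so no two queens attack.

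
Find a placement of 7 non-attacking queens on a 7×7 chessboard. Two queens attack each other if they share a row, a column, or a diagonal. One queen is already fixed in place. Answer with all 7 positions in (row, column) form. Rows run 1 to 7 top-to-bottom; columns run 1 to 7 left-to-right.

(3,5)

Row 1: attacked by (3,5)→{3,5,7}. Safe: 1, 2, 4, 6. Place at column 2.
Row 2: attacked by (1,2)→{1,2,3}; (3,5)→{4,5,6}. Safe: 7. Place at column 7.
Row 4: attacked by (1,2)→{2,5}; (2,7)→{5,7}; (3,5)→{4,5,6}. Safe: 1, 3. Place at column 3.
Row 5: attacked by (1,2)→{2,6}; (2,7)→{4,7}; (3,5)→{3,5,7}; (4,3)→{2,3,4}. Safe: 1. Place at column 1.
Row 6: attacked by (1,2)→{2,7}; (2,7)→{3,7}; (3,5)→{2,5}; (4,3)→{1,3,5}; (5,1)→{1,2}. Safe: 4, 6. Place at column 6.
Row 7: attacked by (1,2)→{2}; (2,7)→{2,7}; (3,5)→{1,5}; (4,3)→{3,6}; (5,1)→{1,3}; (6,6)→{5,6,7}. Safe: 4. Place at column 4.
Columns [2, 7, 5, 3, 1, 6, 4], r−c [-1, -5, -2, 1, 4, 0, 3], r+c [3, 9, 8, 7, 6, 12, 11] are all distinct, so no two queens attack.

(1,2) (2,7) (3,5) (4,3) (5,1) (6,6) (7,4)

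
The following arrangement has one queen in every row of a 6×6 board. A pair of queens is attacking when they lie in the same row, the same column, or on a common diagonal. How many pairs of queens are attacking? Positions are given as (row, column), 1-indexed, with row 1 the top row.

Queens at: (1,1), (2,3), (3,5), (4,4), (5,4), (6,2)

Same column: (4,4)–(5,4) (column 4).
Same diagonal: (1,1)–(4,4) (|1−4| = |1−4| = 3); (3,5)–(4,4) (|3−4| = |5−4| = 1); (3,5)–(6,2) (|3−6| = |5−2| = 3); (4,4)–(6,2) (|4−6| = |4−2| = 2).
Total attacking pairs: 5.

5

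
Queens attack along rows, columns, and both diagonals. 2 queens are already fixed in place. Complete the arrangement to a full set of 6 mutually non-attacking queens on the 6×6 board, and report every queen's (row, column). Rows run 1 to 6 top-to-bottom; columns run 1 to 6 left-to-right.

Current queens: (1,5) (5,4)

(1,5) (2,3) (3,1) (4,6) (5,4) (6,2)

Row 2: attacked by (1,5)→{4,5,6}; (5,4)→{1,4}. Safe: 2, 3. Place at column 3.
Row 3: attacked by (1,5)→{3,5}; (2,3)→{2,3,4}; (5,4)→{2,4,6}. Safe: 1. Place at column 1.
Row 4: attacked by (1,5)→{2,5}; (2,3)→{1,3,5}; (3,1)→{1,2}; (5,4)→{3,4,5}. Safe: 6. Place at column 6.
Row 6: attacked by (1,5)→{5}; (2,3)→{3}; (3,1)→{1,4}; (4,6)→{4,6}; (5,4)→{3,4,5}. Safe: 2. Place at column 2.
Columns [5, 3, 1, 6, 4, 2], r−c [-4, -1, 2, -2, 1, 4], r+c [6, 5, 4, 10, 9, 8] are all distinct, so no two queens attack.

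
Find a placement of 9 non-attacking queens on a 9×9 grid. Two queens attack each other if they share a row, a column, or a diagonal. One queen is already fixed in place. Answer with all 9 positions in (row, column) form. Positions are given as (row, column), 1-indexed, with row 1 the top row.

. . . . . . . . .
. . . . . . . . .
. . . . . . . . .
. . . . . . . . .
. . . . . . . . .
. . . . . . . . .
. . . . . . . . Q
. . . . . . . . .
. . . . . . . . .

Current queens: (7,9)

(1,7) (2,3) (3,6) (4,2) (5,5) (6,1) (7,9) (8,4) (9,8)

Row 1: attacked by (7,9)→{3,9}. Safe: 1, 2, 4, 5, 6, 7, 8. Place at column 7.
Row 2: attacked by (1,7)→{6,7,8}; (7,9)→{4,9}. Safe: 1, 2, 3, 5. Place at column 3.
Row 3: attacked by (1,7)→{5,7,9}; (2,3)→{2,3,4}; (7,9)→{5,9}. Safe: 1, 6, 8. Place at column 6.
Row 4: attacked by (1,7)→{4,7}; (2,3)→{1,3,5}; (3,6)→{5,6,7}; (7,9)→{6,9}. Safe: 2, 8. Place at column 2.
Row 5: attacked by (1,7)→{3,7}; (2,3)→{3,6}; (3,6)→{4,6,8}; (4,2)→{1,2,3}; (7,9)→{7,9}. Safe: 5. Place at column 5.
Row 6: attacked by (1,7)→{2,7}; (2,3)→{3,7}; (3,6)→{3,6,9}; (4,2)→{2,4}; (5,5)→{4,5,6}; (7,9)→{8,9}. Safe: 1. Place at column 1.
Row 8: attacked by (1,7)→{7}; (2,3)→{3,9}; (3,6)→{1,6}; (4,2)→{2,6}; (5,5)→{2,5,8}; (6,1)→{1,3}; (7,9)→{8,9}. Safe: 4. Place at column 4.
Row 9: attacked by (1,7)→{7}; (2,3)→{3}; (3,6)→{6}; (4,2)→{2,7}; (5,5)→{1,5,9}; (6,1)→{1,4}; (7,9)→{7,9}; (8,4)→{3,4,5}. Safe: 8. Place at column 8.
Columns [7, 3, 6, 2, 5, 1, 9, 4, 8], r−c [-6, -1, -3, 2, 0, 5, -2, 4, 1], r+c [8, 5, 9, 6, 10, 7, 16, 12, 17] are all distinct, so no two queens attack.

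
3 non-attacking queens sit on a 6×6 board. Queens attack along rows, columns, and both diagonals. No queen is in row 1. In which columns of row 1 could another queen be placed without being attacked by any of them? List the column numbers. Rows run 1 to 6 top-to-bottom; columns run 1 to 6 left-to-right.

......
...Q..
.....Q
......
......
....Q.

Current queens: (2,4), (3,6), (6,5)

(2,4) attacks row 1 at column 4 and diagonals 3, 5.
(3,6) attacks row 1 at column 6 and diagonals 4.
(6,5) attacks row 1 at column 5.
Attacked columns: {3, 4, 5, 6}. Safe: {1, 2}.

columns 1, 2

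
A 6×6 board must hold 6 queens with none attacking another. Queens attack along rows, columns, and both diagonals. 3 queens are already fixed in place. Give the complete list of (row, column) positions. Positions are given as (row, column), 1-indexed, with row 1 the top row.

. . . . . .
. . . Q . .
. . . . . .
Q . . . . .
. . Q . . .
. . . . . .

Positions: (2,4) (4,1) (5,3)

(1,2) (2,4) (3,6) (4,1) (5,3) (6,5)

Row 1: attacked by (2,4)→{3,4,5}; (4,1)→{1,4}; (5,3)→{3}. Safe: 2, 6. Place at column 2.
Row 3: attacked by (1,2)→{2,4}; (2,4)→{3,4,5}; (4,1)→{1,2}; (5,3)→{1,3,5}. Safe: 6. Place at column 6.
Row 6: attacked by (1,2)→{2}; (2,4)→{4}; (3,6)→{3,6}; (4,1)→{1,3}; (5,3)→{2,3,4}. Safe: 5. Place at column 5.
Columns [2, 4, 6, 1, 3, 5], r−c [-1, -2, -3, 3, 2, 1], r+c [3, 6, 9, 5, 8, 11] are all distinct, so no two queens attack.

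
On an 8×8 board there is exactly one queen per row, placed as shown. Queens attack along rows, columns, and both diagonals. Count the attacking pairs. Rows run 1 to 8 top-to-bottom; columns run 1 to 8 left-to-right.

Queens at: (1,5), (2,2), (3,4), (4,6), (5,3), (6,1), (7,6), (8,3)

Same column: (4,6)–(7,6) (column 6); (5,3)–(8,3) (column 3).
Same diagonal: (3,4)–(6,1) (|3−6| = |4−1| = 3); (6,1)–(8,3) (|6−8| = |1−3| = 2).
Total attacking pairs: 4.

4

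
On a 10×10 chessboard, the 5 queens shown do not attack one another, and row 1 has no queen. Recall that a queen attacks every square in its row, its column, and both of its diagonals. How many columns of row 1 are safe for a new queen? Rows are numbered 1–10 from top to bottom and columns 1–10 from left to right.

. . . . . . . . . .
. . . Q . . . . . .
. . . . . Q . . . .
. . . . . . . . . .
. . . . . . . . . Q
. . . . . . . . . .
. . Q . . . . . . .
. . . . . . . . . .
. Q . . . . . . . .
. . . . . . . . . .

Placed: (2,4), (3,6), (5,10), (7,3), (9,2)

2

(2,4) attacks row 1 at column 4 and diagonals 3, 5.
(3,6) attacks row 1 at column 6 and diagonals 4, 8.
(5,10) attacks row 1 at column 10 and diagonals 6.
(7,3) attacks row 1 at column 3 and diagonals 9.
(9,2) attacks row 1 at column 2 and diagonals 10.
Attacked columns: {2, 3, 4, 5, 6, 8, 9, 10}. Safe: {1, 7}.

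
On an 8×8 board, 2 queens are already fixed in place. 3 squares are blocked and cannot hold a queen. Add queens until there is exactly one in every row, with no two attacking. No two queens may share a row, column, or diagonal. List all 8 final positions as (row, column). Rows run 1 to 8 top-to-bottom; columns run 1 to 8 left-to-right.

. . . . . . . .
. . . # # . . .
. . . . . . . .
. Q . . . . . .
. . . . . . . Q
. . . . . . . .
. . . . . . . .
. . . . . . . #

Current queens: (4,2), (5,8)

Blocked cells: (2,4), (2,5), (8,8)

Row 1: attacked by (4,2)→{2,5}; (5,8)→{4,8}. Safe: 1, 3, 6, 7. Place at column 6.
Row 2: attacked by (1,6)→{5,6,7}; (4,2)→{2,4}; (5,8)→{5,8}. Blocked: 4,5. Safe: 1, 3. Place at column 1.
Row 3: attacked by (1,6)→{4,6,8}; (2,1)→{1,2}; (4,2)→{1,2,3}; (5,8)→{6,8}. Safe: 5, 7. Place at column 5.
Row 6: attacked by (1,6)→{1,6}; (2,1)→{1,5}; (3,5)→{2,5,8}; (4,2)→{2,4}; (5,8)→{7,8}. Safe: 3. Place at column 3.
Row 7: attacked by (1,6)→{6}; (2,1)→{1,6}; (3,5)→{1,5}; (4,2)→{2,5}; (5,8)→{6,8}; (6,3)→{2,3,4}. Safe: 7. Place at column 7.
Row 8: attacked by (1,6)→{6}; (2,1)→{1,7}; (3,5)→{5}; (4,2)→{2,6}; (5,8)→{5,8}; (6,3)→{1,3,5}; (7,7)→{6,7,8}. Blocked: 8. Safe: 4. Place at column 4.
Columns [6, 1, 5, 2, 8, 3, 7, 4], r−c [-5, 1, -2, 2, -3, 3, 0, 4], r+c [7, 3, 8, 6, 13, 9, 14, 12] are all distinct, so no two queens attack.

(1,6) (2,1) (3,5) (4,2) (5,8) (6,3) (7,7) (8,4)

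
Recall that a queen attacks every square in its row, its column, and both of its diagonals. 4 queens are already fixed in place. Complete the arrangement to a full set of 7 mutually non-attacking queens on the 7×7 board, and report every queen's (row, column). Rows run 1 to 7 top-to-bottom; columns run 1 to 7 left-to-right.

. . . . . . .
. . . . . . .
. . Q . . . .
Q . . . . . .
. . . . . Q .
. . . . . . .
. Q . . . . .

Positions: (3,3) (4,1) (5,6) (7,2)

Row 1: attacked by (3,3)→{1,3,5}; (4,1)→{1,4}; (5,6)→{2,6}; (7,2)→{2}. Safe: 7. Place at column 7.
Row 2: attacked by (1,7)→{6,7}; (3,3)→{2,3,4}; (4,1)→{1,3}; (5,6)→{3,6}; (7,2)→{2,7}. Safe: 5. Place at column 5.
Row 6: attacked by (1,7)→{2,7}; (2,5)→{1,5}; (3,3)→{3,6}; (4,1)→{1,3}; (5,6)→{5,6,7}; (7,2)→{1,2,3}. Safe: 4. Place at column 4.
Columns [7, 5, 3, 1, 6, 4, 2], r−c [-6, -3, 0, 3, -1, 2, 5], r+c [8, 7, 6, 5, 11, 10, 9] are all distinct, so no two queens attack.

(1,7) (2,5) (3,3) (4,1) (5,6) (6,4) (7,2)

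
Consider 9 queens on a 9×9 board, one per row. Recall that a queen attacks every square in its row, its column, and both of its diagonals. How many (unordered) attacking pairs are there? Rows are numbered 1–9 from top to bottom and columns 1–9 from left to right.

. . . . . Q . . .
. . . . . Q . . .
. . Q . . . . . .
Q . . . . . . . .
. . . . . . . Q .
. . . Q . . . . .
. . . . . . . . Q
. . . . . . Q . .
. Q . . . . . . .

1

Same column: (1,6)–(2,6) (column 6).
Total attacking pairs: 1.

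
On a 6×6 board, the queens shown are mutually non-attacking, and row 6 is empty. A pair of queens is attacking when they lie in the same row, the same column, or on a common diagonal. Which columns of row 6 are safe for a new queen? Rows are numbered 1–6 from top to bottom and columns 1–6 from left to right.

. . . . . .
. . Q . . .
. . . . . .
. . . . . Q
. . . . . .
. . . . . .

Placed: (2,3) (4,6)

columns 1, 2, 5

(2,3) attacks row 6 at column 3.
(4,6) attacks row 6 at column 6 and diagonals 4.
Attacked columns: {3, 4, 6}. Safe: {1, 2, 5}.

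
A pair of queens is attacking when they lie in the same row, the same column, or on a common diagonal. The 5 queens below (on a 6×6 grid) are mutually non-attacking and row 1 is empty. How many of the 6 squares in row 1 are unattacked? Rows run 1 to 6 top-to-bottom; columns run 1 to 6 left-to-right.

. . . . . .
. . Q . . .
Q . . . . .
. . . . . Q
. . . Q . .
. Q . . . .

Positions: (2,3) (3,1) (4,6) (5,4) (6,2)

(2,3) attacks row 1 at column 3 and diagonals 2, 4.
(3,1) attacks row 1 at column 1 and diagonals 3.
(4,6) attacks row 1 at column 6 and diagonals 3.
(5,4) attacks row 1 at column 4.
(6,2) attacks row 1 at column 2.
Attacked columns: {1, 2, 3, 4, 6}. Safe: {5}.

1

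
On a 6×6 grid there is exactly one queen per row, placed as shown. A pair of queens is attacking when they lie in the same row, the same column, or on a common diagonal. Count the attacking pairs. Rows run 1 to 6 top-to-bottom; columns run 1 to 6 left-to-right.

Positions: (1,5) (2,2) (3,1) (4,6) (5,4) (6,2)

Same column: (2,2)–(6,2) (column 2).
Same diagonal: (2,2)–(3,1) (|2−3| = |2−1| = 1).
Total attacking pairs: 2.

2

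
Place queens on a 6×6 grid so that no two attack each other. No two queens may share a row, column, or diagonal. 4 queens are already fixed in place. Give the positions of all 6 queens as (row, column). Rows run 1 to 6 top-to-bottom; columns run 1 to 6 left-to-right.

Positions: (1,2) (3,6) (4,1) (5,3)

(1,2) (2,4) (3,6) (4,1) (5,3) (6,5)

Row 2: attacked by (1,2)→{1,2,3}; (3,6)→{5,6}; (4,1)→{1,3}; (5,3)→{3,6}. Safe: 4. Place at column 4.
Row 6: attacked by (1,2)→{2}; (2,4)→{4}; (3,6)→{3,6}; (4,1)→{1,3}; (5,3)→{2,3,4}. Safe: 5. Place at column 5.
Columns [2, 4, 6, 1, 3, 5], r−c [-1, -2, -3, 3, 2, 1], r+c [3, 6, 9, 5, 8, 11] are all distinct, so no two queens attack.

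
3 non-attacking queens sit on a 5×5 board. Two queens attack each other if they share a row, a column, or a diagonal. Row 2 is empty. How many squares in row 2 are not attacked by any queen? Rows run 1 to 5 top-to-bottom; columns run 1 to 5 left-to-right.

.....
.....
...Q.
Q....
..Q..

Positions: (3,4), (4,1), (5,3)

1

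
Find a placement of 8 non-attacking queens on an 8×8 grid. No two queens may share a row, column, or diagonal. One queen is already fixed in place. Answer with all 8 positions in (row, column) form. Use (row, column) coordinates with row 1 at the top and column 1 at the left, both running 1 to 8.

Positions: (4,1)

Row 1: attacked by (4,1)→{1,4}. Safe: 2, 3, 5, 6, 7, 8. Place at column 5.
Row 2: attacked by (1,5)→{4,5,6}; (4,1)→{1,3}. Safe: 2, 7, 8. Place at column 8.
Row 3: attacked by (1,5)→{3,5,7}; (2,8)→{7,8}; (4,1)→{1,2}. Safe: 4, 6. Place at column 4.
Row 5: attacked by (1,5)→{1,5}; (2,8)→{5,8}; (3,4)→{2,4,6}; (4,1)→{1,2}. Safe: 3, 7. Place at column 3.
Row 6: attacked by (1,5)→{5}; (2,8)→{4,8}; (3,4)→{1,4,7}; (4,1)→{1,3}; (5,3)→{2,3,4}. Safe: 6. Place at column 6.
Row 7: attacked by (1,5)→{5}; (2,8)→{3,8}; (3,4)→{4,8}; (4,1)→{1,4}; (5,3)→{1,3,5}; (6,6)→{5,6,7}. Safe: 2. Place at column 2.
Row 8: attacked by (1,5)→{5}; (2,8)→{2,8}; (3,4)→{4}; (4,1)→{1,5}; (5,3)→{3,6}; (6,6)→{4,6,8}; (7,2)→{1,2,3}. Safe: 7. Place at column 7.
Columns [5, 8, 4, 1, 3, 6, 2, 7], r−c [-4, -6, -1, 3, 2, 0, 5, 1], r+c [6, 10, 7, 5, 8, 12, 9, 15] are all distinct, so no two queens attack.

(1,5) (2,8) (3,4) (4,1) (5,3) (6,6) (7,2) (8,7)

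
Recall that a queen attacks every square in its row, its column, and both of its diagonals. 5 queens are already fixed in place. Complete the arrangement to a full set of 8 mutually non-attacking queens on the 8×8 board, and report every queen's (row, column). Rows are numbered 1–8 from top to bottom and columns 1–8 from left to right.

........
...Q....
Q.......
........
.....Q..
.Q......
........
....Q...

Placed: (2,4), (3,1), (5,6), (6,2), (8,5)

(1,8) (2,4) (3,1) (4,3) (5,6) (6,2) (7,7) (8,5)

Row 1: attacked by (2,4)→{3,4,5}; (3,1)→{1,3}; (5,6)→{2,6}; (6,2)→{2,7}; (8,5)→{5}. Safe: 8. Place at column 8.
Row 4: attacked by (1,8)→{5,8}; (2,4)→{2,4,6}; (3,1)→{1,2}; (5,6)→{5,6,7}; (6,2)→{2,4}; (8,5)→{1,5}. Safe: 3. Place at column 3.
Row 7: attacked by (1,8)→{2,8}; (2,4)→{4}; (3,1)→{1,5}; (4,3)→{3,6}; (5,6)→{4,6,8}; (6,2)→{1,2,3}; (8,5)→{4,5,6}. Safe: 7. Place at column 7.
Columns [8, 4, 1, 3, 6, 2, 7, 5], r−c [-7, -2, 2, 1, -1, 4, 0, 3], r+c [9, 6, 4, 7, 11, 8, 14, 13] are all distinct, so no two queens attack.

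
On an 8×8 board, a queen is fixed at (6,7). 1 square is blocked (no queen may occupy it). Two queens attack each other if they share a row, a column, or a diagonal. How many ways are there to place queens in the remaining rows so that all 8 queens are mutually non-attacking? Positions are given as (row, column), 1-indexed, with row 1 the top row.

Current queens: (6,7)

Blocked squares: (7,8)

14

Branch on row 1: col 1 → 1; col 3 → 4; col 4 → 3; col 5 → 3; col 6 → 2; col 8 → 1.
Sum: 1 + 4 + 3 + 3 + 2 + 1 = 14.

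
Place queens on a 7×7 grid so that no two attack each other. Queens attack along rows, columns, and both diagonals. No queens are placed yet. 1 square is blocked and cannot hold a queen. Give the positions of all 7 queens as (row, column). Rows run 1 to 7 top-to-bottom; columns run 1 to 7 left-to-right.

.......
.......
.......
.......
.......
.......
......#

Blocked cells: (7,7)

(1,7) (2,2) (3,4) (4,6) (5,1) (6,3) (7,5)

Row 1: Safe: 1, 2, 3, 4, 5, 6, 7. Place at column 7.
Row 2: attacked by (1,7)→{6,7}. Safe: 1, 2, 3, 4, 5. Place at column 2.
Row 3: attacked by (1,7)→{5,7}; (2,2)→{1,2,3}. Safe: 4, 6. Place at column 4.
Row 4: attacked by (1,7)→{4,7}; (2,2)→{2,4}; (3,4)→{3,4,5}. Safe: 1, 6. Place at column 6.
Row 5: attacked by (1,7)→{3,7}; (2,2)→{2,5}; (3,4)→{2,4,6}; (4,6)→{5,6,7}. Safe: 1. Place at column 1.
Row 6: attacked by (1,7)→{2,7}; (2,2)→{2,6}; (3,4)→{1,4,7}; (4,6)→{4,6}; (5,1)→{1,2}. Safe: 3, 5. Place at column 3.
Row 7: attacked by (1,7)→{1,7}; (2,2)→{2,7}; (3,4)→{4}; (4,6)→{3,6}; (5,1)→{1,3}; (6,3)→{2,3,4}. Blocked: 7. Safe: 5. Place at column 5.
Columns [7, 2, 4, 6, 1, 3, 5], r−c [-6, 0, -1, -2, 4, 3, 2], r+c [8, 4, 7, 10, 6, 9, 12] are all distinct, so no two queens attack.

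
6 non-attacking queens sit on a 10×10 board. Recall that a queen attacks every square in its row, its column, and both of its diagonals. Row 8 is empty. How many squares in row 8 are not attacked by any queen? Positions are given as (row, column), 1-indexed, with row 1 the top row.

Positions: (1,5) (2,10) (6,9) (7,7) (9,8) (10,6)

3

(1,5) attacks row 8 at column 5.
(2,10) attacks row 8 at column 10 and diagonals 4.
(6,9) attacks row 8 at column 9 and diagonals 7.
(7,7) attacks row 8 at column 7 and diagonals 6, 8.
(9,8) attacks row 8 at column 8 and diagonals 7, 9.
(10,6) attacks row 8 at column 6 and diagonals 4, 8.
Attacked columns: {4, 5, 6, 7, 8, 9, 10}. Safe: {1, 2, 3}.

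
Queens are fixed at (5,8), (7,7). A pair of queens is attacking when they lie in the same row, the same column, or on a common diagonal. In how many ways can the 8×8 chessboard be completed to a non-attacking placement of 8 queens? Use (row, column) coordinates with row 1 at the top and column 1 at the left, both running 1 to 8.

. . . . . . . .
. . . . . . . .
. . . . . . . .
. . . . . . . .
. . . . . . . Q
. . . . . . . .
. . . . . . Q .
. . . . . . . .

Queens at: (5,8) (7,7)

6

Branch on row 1: col 2 → 0; col 3 → 3; col 5 → 1; col 6 → 2.
Sum: 0 + 3 + 1 + 2 = 6.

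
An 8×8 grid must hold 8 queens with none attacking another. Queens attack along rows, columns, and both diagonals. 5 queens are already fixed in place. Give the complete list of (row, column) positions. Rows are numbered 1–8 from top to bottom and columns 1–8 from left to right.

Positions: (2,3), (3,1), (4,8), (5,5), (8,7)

(1,6) (2,3) (3,1) (4,8) (5,5) (6,2) (7,4) (8,7)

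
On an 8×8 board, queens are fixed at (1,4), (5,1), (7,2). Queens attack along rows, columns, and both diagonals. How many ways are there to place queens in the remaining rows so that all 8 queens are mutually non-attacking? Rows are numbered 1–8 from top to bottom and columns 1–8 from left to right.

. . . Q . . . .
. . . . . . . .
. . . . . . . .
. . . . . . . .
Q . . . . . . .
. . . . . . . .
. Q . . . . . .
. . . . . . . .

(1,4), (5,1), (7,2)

1

Branch on row 2: col 6 → 0; col 8 → 1.
Sum: 0 + 1 = 1.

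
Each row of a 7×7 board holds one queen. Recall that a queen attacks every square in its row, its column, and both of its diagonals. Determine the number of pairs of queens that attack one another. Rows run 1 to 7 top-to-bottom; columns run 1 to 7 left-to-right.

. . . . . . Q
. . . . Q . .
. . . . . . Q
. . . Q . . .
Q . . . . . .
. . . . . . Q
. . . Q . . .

Same column: (1,7)–(3,7) (column 7); (1,7)–(6,7) (column 7); (3,7)–(6,7) (column 7); (4,4)–(7,4) (column 4).
Same diagonal: (1,7)–(4,4) (|1−4| = |7−4| = 3).
Total attacking pairs: 5.

5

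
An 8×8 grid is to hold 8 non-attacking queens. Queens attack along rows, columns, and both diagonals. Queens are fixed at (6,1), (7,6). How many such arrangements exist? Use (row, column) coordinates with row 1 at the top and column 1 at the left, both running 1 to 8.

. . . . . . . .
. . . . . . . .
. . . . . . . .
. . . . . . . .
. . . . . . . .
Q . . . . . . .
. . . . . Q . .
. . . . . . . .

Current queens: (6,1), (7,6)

2

Branch on row 1: col 2 → 0; col 3 → 0; col 4 → 0; col 5 → 1; col 7 → 1; col 8 → 0.
Sum: 0 + 0 + 0 + 1 + 1 + 0 = 2.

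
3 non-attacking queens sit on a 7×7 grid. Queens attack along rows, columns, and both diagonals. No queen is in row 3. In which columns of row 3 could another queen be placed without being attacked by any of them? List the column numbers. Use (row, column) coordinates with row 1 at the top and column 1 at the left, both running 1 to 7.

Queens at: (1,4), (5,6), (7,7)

columns 1, 5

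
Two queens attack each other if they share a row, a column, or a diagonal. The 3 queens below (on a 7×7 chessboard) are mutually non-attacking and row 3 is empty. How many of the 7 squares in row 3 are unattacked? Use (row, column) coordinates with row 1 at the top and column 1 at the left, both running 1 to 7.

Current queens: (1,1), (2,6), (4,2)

1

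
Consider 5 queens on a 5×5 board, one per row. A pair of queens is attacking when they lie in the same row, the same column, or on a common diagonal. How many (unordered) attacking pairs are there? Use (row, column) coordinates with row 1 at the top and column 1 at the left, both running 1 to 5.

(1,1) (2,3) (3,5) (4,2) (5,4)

All columns are distinct and no two queens satisfy |Δrow| = |Δcol|, so no pair attacks.

0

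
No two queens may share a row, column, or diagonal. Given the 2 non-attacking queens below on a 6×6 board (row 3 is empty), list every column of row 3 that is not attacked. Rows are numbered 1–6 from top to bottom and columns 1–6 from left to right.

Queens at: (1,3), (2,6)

columns 2, 4

(1,3) attacks row 3 at column 3 and diagonals 1, 5.
(2,6) attacks row 3 at column 6 and diagonals 5.
Attacked columns: {1, 3, 5, 6}. Safe: {2, 4}.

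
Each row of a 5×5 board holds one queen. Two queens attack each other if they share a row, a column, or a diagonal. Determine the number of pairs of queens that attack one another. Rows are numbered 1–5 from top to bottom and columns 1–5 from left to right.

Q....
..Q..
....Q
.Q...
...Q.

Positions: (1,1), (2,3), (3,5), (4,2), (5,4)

All columns are distinct and no two queens satisfy |Δrow| = |Δcol|, so no pair attacks.

0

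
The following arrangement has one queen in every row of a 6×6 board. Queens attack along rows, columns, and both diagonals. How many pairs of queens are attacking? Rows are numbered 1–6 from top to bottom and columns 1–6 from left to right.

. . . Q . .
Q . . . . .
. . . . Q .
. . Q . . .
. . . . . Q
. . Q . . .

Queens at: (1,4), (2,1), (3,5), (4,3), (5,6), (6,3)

2

Same column: (4,3)–(6,3) (column 3).
Same diagonal: (2,1)–(4,3) (|2−4| = |1−3| = 2).
Total attacking pairs: 2.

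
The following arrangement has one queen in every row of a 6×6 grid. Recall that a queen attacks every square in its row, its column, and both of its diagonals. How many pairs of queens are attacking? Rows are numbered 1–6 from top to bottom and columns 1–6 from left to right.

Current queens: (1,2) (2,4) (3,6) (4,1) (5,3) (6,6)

Same column: (3,6)–(6,6) (column 6).
Total attacking pairs: 1.

1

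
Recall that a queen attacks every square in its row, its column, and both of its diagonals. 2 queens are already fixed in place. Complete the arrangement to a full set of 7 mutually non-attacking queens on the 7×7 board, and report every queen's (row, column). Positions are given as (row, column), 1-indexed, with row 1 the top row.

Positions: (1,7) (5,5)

Row 2: attacked by (1,7)→{6,7}; (5,5)→{2,5}. Safe: 1, 3, 4. Place at column 3.
Row 3: attacked by (1,7)→{5,7}; (2,3)→{2,3,4}; (5,5)→{3,5,7}. Safe: 1, 6. Place at column 6.
Row 4: attacked by (1,7)→{4,7}; (2,3)→{1,3,5}; (3,6)→{5,6,7}; (5,5)→{4,5,6}. Safe: 2. Place at column 2.
Row 6: attacked by (1,7)→{2,7}; (2,3)→{3,7}; (3,6)→{3,6}; (4,2)→{2,4}; (5,5)→{4,5,6}. Safe: 1. Place at column 1.
Row 7: attacked by (1,7)→{1,7}; (2,3)→{3}; (3,6)→{2,6}; (4,2)→{2,5}; (5,5)→{3,5,7}; (6,1)→{1,2}. Safe: 4. Place at column 4.
Columns [7, 3, 6, 2, 5, 1, 4], r−c [-6, -1, -3, 2, 0, 5, 3], r+c [8, 5, 9, 6, 10, 7, 11] are all distinct, so no two queens attack.

(1,7) (2,3) (3,6) (4,2) (5,5) (6,1) (7,4)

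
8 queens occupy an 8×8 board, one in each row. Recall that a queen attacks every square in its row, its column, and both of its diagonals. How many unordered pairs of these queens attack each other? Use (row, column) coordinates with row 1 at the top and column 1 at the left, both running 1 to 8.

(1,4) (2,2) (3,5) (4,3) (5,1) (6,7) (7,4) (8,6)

Same column: (1,4)–(7,4) (column 4).
Total attacking pairs: 1.

1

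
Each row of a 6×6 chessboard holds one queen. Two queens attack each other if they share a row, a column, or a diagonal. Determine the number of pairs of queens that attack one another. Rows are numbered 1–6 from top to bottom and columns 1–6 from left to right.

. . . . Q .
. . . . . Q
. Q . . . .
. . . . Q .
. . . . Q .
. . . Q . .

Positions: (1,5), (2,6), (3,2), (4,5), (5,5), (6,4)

Same column: (1,5)–(4,5) (column 5); (1,5)–(5,5) (column 5); (4,5)–(5,5) (column 5).
Same diagonal: (1,5)–(2,6) (|1−2| = |5−6| = 1); (5,5)–(6,4) (|5−6| = |5−4| = 1).
Total attacking pairs: 5.

5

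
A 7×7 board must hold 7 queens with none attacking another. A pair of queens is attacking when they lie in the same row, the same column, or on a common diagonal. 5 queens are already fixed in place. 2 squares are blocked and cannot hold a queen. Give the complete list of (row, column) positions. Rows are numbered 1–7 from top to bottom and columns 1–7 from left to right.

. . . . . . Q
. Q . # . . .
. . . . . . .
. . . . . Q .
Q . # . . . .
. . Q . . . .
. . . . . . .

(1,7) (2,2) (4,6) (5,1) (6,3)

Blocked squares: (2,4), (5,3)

(1,7) (2,2) (3,4) (4,6) (5,1) (6,3) (7,5)

Row 3: attacked by (1,7)→{5,7}; (2,2)→{1,2,3}; (4,6)→{5,6,7}; (5,1)→{1,3}; (6,3)→{3,6}. Safe: 4. Place at column 4.
Row 7: attacked by (1,7)→{1,7}; (2,2)→{2,7}; (3,4)→{4}; (4,6)→{3,6}; (5,1)→{1,3}; (6,3)→{2,3,4}. Safe: 5. Place at column 5.
Columns [7, 2, 4, 6, 1, 3, 5], r−c [-6, 0, -1, -2, 4, 3, 2], r+c [8, 4, 7, 10, 6, 9, 12] are all distinct, so no two queens attack.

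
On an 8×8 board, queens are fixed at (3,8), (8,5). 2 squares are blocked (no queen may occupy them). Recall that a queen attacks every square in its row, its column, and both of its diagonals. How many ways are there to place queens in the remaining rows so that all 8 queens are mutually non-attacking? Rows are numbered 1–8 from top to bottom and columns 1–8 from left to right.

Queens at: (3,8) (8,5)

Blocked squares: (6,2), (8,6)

4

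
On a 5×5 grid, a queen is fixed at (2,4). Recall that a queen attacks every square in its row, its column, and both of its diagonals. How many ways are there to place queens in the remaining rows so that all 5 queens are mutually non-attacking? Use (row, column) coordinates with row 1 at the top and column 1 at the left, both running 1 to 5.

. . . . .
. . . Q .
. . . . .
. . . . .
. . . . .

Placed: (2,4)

Branch on row 1: col 1 → 1; col 2 → 1.
Sum: 1 + 1 = 2.

2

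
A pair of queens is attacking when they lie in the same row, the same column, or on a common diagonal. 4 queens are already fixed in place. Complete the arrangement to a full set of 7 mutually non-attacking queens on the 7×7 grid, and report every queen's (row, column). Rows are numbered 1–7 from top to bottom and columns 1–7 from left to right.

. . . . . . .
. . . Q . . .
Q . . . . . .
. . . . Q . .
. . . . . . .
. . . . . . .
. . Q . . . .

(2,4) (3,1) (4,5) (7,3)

(1,7) (2,4) (3,1) (4,5) (5,2) (6,6) (7,3)

Row 1: attacked by (2,4)→{3,4,5}; (3,1)→{1,3}; (4,5)→{2,5}; (7,3)→{3}. Safe: 6, 7. Place at column 7.
Row 5: attacked by (1,7)→{3,7}; (2,4)→{1,4,7}; (3,1)→{1,3}; (4,5)→{4,5,6}; (7,3)→{1,3,5}. Safe: 2. Place at column 2.
Row 6: attacked by (1,7)→{2,7}; (2,4)→{4}; (3,1)→{1,4}; (4,5)→{3,5,7}; (5,2)→{1,2,3}; (7,3)→{2,3,4}. Safe: 6. Place at column 6.
Columns [7, 4, 1, 5, 2, 6, 3], r−c [-6, -2, 2, -1, 3, 0, 4], r+c [8, 6, 4, 9, 7, 12, 10] are all distinct, so no two queens attack.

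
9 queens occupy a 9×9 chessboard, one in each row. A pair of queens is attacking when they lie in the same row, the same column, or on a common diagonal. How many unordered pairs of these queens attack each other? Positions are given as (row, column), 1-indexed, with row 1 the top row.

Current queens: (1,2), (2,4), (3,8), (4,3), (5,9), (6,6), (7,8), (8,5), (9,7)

Same column: (3,8)–(7,8) (column 8).
Same diagonal: (1,2)–(7,8) (|1−7| = |2−8| = 6).
Total attacking pairs: 2.

2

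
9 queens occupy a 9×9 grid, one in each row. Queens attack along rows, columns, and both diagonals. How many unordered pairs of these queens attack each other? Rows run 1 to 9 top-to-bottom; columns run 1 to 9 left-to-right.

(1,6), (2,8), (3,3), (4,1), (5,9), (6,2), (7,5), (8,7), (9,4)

0

All columns are distinct and no two queens satisfy |Δrow| = |Δcol|, so no pair attacks.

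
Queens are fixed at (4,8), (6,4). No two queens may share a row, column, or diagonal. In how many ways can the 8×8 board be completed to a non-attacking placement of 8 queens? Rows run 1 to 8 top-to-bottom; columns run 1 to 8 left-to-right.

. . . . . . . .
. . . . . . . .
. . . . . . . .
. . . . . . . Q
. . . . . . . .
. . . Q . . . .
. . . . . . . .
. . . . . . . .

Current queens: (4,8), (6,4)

Branch on row 1: col 1 → 1; col 2 → 1; col 3 → 2; col 6 → 1; col 7 → 1.
Sum: 1 + 1 + 2 + 1 + 1 = 6.

6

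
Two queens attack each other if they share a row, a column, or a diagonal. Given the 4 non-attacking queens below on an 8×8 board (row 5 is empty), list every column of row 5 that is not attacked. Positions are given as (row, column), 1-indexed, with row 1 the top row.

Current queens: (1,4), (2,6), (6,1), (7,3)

(1,4) attacks row 5 at column 4 and diagonals 8.
(2,6) attacks row 5 at column 6 and diagonals 3.
(6,1) attacks row 5 at column 1 and diagonals 2.
(7,3) attacks row 5 at column 3 and diagonals 1, 5.
Attacked columns: {1, 2, 3, 4, 5, 6, 8}. Safe: {7}.

columns 7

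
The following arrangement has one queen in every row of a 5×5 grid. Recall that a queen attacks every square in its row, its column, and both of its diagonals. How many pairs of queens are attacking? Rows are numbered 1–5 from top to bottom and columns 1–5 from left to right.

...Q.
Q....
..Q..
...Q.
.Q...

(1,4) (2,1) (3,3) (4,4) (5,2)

Same column: (1,4)–(4,4) (column 4).
Same diagonal: (3,3)–(4,4) (|3−4| = |3−4| = 1).
Total attacking pairs: 2.

2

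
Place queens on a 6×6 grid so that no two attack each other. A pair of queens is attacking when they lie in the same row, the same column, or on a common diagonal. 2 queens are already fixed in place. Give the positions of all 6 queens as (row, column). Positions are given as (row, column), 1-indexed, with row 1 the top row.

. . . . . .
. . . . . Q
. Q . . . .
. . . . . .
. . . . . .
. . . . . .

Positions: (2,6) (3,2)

(1,3) (2,6) (3,2) (4,5) (5,1) (6,4)

Row 1: attacked by (2,6)→{5,6}; (3,2)→{2,4}. Safe: 1, 3. Place at column 3.
Row 4: attacked by (1,3)→{3,6}; (2,6)→{4,6}; (3,2)→{1,2,3}. Safe: 5. Place at column 5.
Row 5: attacked by (1,3)→{3}; (2,6)→{3,6}; (3,2)→{2,4}; (4,5)→{4,5,6}. Safe: 1. Place at column 1.
Row 6: attacked by (1,3)→{3}; (2,6)→{2,6}; (3,2)→{2,5}; (4,5)→{3,5}; (5,1)→{1,2}. Safe: 4. Place at column 4.
Columns [3, 6, 2, 5, 1, 4], r−c [-2, -4, 1, -1, 4, 2], r+c [4, 8, 5, 9, 6, 10] are all distinct, so no two queens attack.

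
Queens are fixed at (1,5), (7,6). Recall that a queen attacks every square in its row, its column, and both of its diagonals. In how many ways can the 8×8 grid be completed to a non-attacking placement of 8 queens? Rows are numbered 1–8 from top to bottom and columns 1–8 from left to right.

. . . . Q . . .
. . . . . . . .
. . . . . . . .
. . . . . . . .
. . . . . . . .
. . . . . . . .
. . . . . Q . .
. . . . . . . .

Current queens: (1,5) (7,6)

Branch on row 2: col 2 → 1; col 3 → 2; col 7 → 2; col 8 → 1.
Sum: 1 + 2 + 2 + 1 = 6.

6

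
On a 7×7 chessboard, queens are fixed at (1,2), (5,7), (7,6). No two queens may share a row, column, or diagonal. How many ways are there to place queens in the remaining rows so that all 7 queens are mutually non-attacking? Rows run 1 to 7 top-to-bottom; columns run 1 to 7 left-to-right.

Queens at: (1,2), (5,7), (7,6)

Branch on row 2: col 5 → 2.
Sum: 2 = 2.

2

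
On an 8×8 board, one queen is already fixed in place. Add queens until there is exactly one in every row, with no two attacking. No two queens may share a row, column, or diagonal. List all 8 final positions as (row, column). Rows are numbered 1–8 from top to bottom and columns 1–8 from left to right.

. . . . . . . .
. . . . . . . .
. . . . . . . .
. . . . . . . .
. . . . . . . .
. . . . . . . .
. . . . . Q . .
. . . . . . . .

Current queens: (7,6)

Row 1: attacked by (7,6)→{6}. Safe: 1, 2, 3, 4, 5, 7, 8. Place at column 7.
Row 2: attacked by (1,7)→{6,7,8}; (7,6)→{1,6}. Safe: 2, 3, 4, 5. Place at column 3.
Row 3: attacked by (1,7)→{5,7}; (2,3)→{2,3,4}; (7,6)→{2,6}. Safe: 1, 8. Place at column 8.
Row 4: attacked by (1,7)→{4,7}; (2,3)→{1,3,5}; (3,8)→{7,8}; (7,6)→{3,6}. Safe: 2. Place at column 2.
Row 5: attacked by (1,7)→{3,7}; (2,3)→{3,6}; (3,8)→{6,8}; (4,2)→{1,2,3}; (7,6)→{4,6,8}. Safe: 5. Place at column 5.
Row 6: attacked by (1,7)→{2,7}; (2,3)→{3,7}; (3,8)→{5,8}; (4,2)→{2,4}; (5,5)→{4,5,6}; (7,6)→{5,6,7}. Safe: 1. Place at column 1.
Row 8: attacked by (1,7)→{7}; (2,3)→{3}; (3,8)→{3,8}; (4,2)→{2,6}; (5,5)→{2,5,8}; (6,1)→{1,3}; (7,6)→{5,6,7}. Safe: 4. Place at column 4.
Columns [7, 3, 8, 2, 5, 1, 6, 4], r−c [-6, -1, -5, 2, 0, 5, 1, 4], r+c [8, 5, 11, 6, 10, 7, 13, 12] are all distinct, so no two queens attack.

(1,7) (2,3) (3,8) (4,2) (5,5) (6,1) (7,6) (8,4)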